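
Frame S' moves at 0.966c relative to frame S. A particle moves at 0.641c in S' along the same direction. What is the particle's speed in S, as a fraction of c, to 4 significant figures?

Relativistic velocity addition: u = (u' + v)/(1 + u'v/c²)
= (0.641 + 0.966)/(1 + 0.641×0.966) = 1.607/1.61921 = 0.9925

u ≈ 0.9925c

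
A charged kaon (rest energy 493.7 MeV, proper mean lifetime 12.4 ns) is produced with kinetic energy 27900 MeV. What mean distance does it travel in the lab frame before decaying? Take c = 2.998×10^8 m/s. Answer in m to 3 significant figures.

γ = 1 + K/(m₀c²) = 1 + 27900/493.7 = 57.512
β = √(1 − 1/γ²) = 0.99985
Dilated lifetime: γτ₀ = 57.512 × 12.4 ns = 713.15 ns
d = βc·γτ₀ = 0.99985 × (2.998×10^8 m/s) × 7.1315×10^-7 s = 214 m

d ≈ 214 m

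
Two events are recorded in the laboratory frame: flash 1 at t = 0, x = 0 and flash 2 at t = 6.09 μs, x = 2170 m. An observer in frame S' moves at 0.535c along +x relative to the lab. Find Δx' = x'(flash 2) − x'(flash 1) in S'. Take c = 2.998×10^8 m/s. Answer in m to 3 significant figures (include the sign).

Δx' ≈ 1410 m

γ = 1/√(1 − 0.535²) = 1.1836
Δx' = γ(Δx − vΔt) = 1.1836 × (2170 m − 0.535×(2.998×10^8 m/s)×6.09×10^-6 s)
= 1.1836 × (1193.2 m) = 1410 m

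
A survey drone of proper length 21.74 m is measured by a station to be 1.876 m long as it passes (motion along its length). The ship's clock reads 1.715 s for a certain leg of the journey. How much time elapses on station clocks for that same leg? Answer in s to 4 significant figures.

Δt ≈ 19.87 s

Length contraction ⇒ γ = L₀/L = 21.74/1.876 = 11.5885
Time dilation: Δt = γτ₀ = 11.5885 × 1.715 s = 19.87 s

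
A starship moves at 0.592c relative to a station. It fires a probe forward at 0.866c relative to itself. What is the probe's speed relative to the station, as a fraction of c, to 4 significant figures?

u ≈ 0.9639c

Relativistic velocity addition: u = (u' + v)/(1 + u'v/c²)
= (0.866 + 0.592)/(1 + 0.866×0.592) = 1.458/1.51267 = 0.9639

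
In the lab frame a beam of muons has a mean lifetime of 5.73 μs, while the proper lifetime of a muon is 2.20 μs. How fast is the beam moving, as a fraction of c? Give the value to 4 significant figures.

β ≈ 0.9234

γ = Δt/τ₀ = 5.73/2.20 = 2.60455
β = √(1 − 1/γ²) = √(1 − 1/2.60455²) = 0.9234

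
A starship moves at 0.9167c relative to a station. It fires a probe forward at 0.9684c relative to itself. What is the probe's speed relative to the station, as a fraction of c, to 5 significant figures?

u ≈ 0.99861c

Relativistic velocity addition: u = (u' + v)/(1 + u'v/c²)
= (0.9684 + 0.9167)/(1 + 0.9684×0.9167) = 1.8851/1.887732 = 0.99861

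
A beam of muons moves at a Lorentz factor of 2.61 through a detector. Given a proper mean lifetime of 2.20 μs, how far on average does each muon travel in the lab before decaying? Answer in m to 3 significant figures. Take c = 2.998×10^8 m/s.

β = √(1 − 1/γ²) = √(1 − 1/2.61²) = 0.92369
Dilated lifetime: Δt = γτ₀ = 2.61 × 2.20 μs = 5.7420 μs
d = vΔt = 0.92369c × 5.7420 μs = 2.7692×10^8 m/s × 5.7420×10^-6 s = 1590 m

d ≈ 1590 m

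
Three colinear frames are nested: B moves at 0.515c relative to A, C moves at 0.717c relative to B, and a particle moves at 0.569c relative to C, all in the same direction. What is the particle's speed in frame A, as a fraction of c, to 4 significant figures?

u ≈ 0.9714c

Compose boost 2: (0.717 + 0.515)/(1 + 0.717×0.515) = 1.232/1.36925 = 0.899759
Compose boost 3: (0.569 + 0.899759)/(1 + 0.569×0.899759) = 1.46876/1.51196 = 0.9714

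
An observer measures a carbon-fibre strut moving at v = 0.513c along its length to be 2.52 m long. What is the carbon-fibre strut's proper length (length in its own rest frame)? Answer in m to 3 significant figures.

γ = 1/√(1 − 0.513²) = 1.1650
L₀ = γL = 1.1650 × 2.52 = 2.94 m

L₀ ≈ 2.94 m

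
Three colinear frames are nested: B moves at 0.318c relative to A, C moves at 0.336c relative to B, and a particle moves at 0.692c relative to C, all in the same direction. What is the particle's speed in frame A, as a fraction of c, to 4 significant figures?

u ≈ 0.9106c

Compose boost 2: (0.336 + 0.318)/(1 + 0.336×0.318) = 0.6540/1.10685 = 0.590867
Compose boost 3: (0.692 + 0.590867)/(1 + 0.692×0.590867) = 1.28287/1.40888 = 0.9106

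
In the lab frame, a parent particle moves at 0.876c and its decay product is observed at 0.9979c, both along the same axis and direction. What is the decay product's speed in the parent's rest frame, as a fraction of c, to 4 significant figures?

u' ≈ 0.9687c

Inverse velocity addition: u' = (u − v)/(1 − uv/c²)
= (0.9979 − 0.876)/(1 − 0.9979×0.876) = 0.1219/0.125840 = 0.9687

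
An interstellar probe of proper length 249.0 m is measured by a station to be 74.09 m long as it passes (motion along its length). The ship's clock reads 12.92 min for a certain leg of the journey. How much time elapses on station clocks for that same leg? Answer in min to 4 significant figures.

Δt ≈ 43.42 min

Length contraction ⇒ γ = L₀/L = 249.0/74.09 = 3.36078
Time dilation: Δt = γτ₀ = 3.36078 × 12.92 min = 43.42 min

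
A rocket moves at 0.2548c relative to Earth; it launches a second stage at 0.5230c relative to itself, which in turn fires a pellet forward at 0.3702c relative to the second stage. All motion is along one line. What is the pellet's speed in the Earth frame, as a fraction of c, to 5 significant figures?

Compose boost 2: (0.5230 + 0.2548)/(1 + 0.5230×0.2548) = 0.77780/1.133260 = 0.6863383
Compose boost 3: (0.3702 + 0.6863383)/(1 + 0.3702×0.6863383) = 1.056538/1.254082 = 0.84248

u ≈ 0.84248c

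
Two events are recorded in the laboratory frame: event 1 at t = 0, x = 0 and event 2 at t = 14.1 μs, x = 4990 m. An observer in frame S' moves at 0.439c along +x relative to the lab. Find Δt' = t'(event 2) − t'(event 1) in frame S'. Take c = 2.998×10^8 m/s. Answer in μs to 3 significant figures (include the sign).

Δt' ≈ 7.56 μs

γ = 1/√(1 − 0.439²) = 1.1130
Δt' = γ(Δt − vΔx/c²) = 1.1130 × (14.1 μs − 0.439×4990 m / (2.998×10^8 m/s))
= 1.1130 × (6.7931 μs) = 7.56 μs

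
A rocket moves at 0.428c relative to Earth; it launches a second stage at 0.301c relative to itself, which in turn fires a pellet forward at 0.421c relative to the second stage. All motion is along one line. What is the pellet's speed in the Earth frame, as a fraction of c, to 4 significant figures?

Compose boost 2: (0.301 + 0.428)/(1 + 0.301×0.428) = 0.7290/1.12883 = 0.645803
Compose boost 3: (0.421 + 0.645803)/(1 + 0.421×0.645803) = 1.06680/1.27188 = 0.8388

u ≈ 0.8388c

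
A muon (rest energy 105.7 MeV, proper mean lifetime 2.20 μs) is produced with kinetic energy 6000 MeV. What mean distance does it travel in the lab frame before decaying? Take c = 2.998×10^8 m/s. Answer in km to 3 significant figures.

γ = 1 + K/(m₀c²) = 1 + 6000/105.7 = 57.764
β = √(1 − 1/γ²) = 0.99985
Dilated lifetime: γτ₀ = 57.764 × 2.20 μs = 127.08 μs
d = βc·γτ₀ = 0.99985 × (2.998×10^8 m/s) × 0.00012708 s = 38.1 km

d ≈ 38.1 km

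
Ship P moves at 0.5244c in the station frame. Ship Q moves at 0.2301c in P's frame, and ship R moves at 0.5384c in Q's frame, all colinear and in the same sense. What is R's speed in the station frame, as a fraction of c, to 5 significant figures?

u ≈ 0.88930c

Compose boost 2: (0.2301 + 0.5244)/(1 + 0.2301×0.5244) = 0.75450/1.120664 = 0.6732613
Compose boost 3: (0.5384 + 0.6732613)/(1 + 0.5384×0.6732613) = 1.211661/1.362484 = 0.88930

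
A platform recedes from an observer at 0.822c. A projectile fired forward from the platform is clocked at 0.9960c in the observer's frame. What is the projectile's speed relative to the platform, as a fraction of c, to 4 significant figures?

u' ≈ 0.9598c

Inverse velocity addition: u' = (u − v)/(1 − uv/c²)
= (0.9960 − 0.822)/(1 − 0.9960×0.822) = 0.1740/0.181288 = 0.9598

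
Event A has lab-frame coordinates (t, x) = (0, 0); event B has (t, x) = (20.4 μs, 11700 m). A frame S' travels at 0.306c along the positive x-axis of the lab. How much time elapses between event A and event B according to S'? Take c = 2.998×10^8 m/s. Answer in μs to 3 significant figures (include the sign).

γ = 1/√(1 − 0.306²) = 1.0504
Δt' = γ(Δt − vΔx/c²) = 1.0504 × (20.4 μs − 0.306×11700 m / (2.998×10^8 m/s))
= 1.0504 × (8.4580 μs) = 8.88 μs

Δt' ≈ 8.88 μs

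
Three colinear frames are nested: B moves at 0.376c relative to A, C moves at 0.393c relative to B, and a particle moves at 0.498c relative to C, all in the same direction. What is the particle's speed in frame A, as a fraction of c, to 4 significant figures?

u ≈ 0.8758c

Compose boost 2: (0.393 + 0.376)/(1 + 0.393×0.376) = 0.7690/1.14777 = 0.669996
Compose boost 3: (0.498 + 0.669996)/(1 + 0.498×0.669996) = 1.16800/1.33366 = 0.8758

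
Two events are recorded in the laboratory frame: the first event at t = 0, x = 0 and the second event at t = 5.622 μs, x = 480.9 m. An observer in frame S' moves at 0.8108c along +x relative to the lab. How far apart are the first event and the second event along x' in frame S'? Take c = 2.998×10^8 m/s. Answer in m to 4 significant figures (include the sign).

Δx' ≈ -1513 m

γ = 1/√(1 − 0.8108²) = 1.70846
Δx' = γ(Δx − vΔt) = 1.70846 × (480.9 m − 0.8108×(2.998×10^8 m/s)×5.622×10^-6 s)
= 1.70846 × (-885.684 m) = -1513 m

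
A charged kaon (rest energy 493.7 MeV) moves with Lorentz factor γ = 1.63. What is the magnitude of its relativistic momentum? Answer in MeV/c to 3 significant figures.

β = √(1 − 1/γ²) = √(1 − 1/1.63²) = 0.78970
p = γβm₀c = 1.63 × 0.78970 × 493.7 MeV/c = 635 MeV/c

p ≈ 635 MeV/c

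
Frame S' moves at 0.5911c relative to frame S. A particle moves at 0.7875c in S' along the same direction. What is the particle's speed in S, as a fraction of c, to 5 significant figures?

Relativistic velocity addition: u = (u' + v)/(1 + u'v/c²)
= (0.7875 + 0.5911)/(1 + 0.7875×0.5911) = 1.3786/1.465491 = 0.94071

u ≈ 0.94071c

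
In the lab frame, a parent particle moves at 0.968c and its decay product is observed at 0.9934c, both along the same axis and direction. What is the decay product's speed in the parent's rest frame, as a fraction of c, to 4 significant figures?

Inverse velocity addition: u' = (u − v)/(1 − uv/c²)
= (0.9934 − 0.968)/(1 − 0.9934×0.968) = 0.02540/0.0383888 = 0.6617

u' ≈ 0.6617c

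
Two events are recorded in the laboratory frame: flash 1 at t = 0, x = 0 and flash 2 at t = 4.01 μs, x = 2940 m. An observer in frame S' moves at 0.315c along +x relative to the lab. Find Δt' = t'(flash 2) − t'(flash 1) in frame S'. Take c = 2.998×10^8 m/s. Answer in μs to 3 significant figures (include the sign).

γ = 1/√(1 − 0.315²) = 1.0536
Δt' = γ(Δt − vΔx/c²) = 1.0536 × (4.01 μs − 0.315×2940 m / (2.998×10^8 m/s))
= 1.0536 × (0.92094 μs) = 0.970 μs

Δt' ≈ 0.970 μs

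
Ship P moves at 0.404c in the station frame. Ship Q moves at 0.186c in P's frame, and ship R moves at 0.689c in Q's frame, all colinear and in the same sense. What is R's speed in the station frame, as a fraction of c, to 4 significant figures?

u ≈ 0.8982c

Compose boost 2: (0.186 + 0.404)/(1 + 0.186×0.404) = 0.5900/1.07514 = 0.548764
Compose boost 3: (0.689 + 0.548764)/(1 + 0.689×0.548764) = 1.23776/1.37810 = 0.8982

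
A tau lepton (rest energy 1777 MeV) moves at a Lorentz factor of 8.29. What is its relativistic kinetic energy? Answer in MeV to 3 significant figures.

γ = 8.29 (given)
K = (γ − 1)m₀c² = (8.29 − 1) × 1777 MeV = 7.2900 × 1777 MeV = 13000 MeV

K ≈ 13000 MeV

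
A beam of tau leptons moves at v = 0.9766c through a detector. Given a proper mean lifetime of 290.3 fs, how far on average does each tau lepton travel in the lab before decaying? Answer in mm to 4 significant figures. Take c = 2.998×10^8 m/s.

d ≈ 0.3952 mm

γ = 1/√(1 − 0.9766²) = 4.64978
Dilated lifetime: Δt = γτ₀ = 4.64978 × 290.3 fs = 1349.83 fs
d = vΔt = 0.9766c × 1349.83 fs = 2.92785×10^8 m/s × 1.34983×10^-12 s = 0.3952 mm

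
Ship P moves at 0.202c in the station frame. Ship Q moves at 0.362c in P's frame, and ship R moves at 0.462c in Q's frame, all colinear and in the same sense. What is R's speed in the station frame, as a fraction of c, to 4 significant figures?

u ≈ 0.7946c

Compose boost 2: (0.362 + 0.202)/(1 + 0.362×0.202) = 0.5640/1.07312 = 0.525568
Compose boost 3: (0.462 + 0.525568)/(1 + 0.462×0.525568) = 0.987568/1.24281 = 0.7946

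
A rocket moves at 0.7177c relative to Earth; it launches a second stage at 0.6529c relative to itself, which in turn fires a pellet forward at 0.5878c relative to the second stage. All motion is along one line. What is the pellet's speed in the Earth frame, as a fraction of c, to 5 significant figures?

u ≈ 0.98224c

Compose boost 2: (0.6529 + 0.7177)/(1 + 0.6529×0.7177) = 1.3706/1.468586 = 0.9332785
Compose boost 3: (0.5878 + 0.9332785)/(1 + 0.5878×0.9332785) = 1.521078/1.548581 = 0.98224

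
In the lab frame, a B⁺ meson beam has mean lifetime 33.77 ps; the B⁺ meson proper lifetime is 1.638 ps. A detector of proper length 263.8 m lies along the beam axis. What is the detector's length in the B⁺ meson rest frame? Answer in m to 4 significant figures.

Time dilation ⇒ γ = Δt/τ₀ = 33.77/1.638 = 20.6166
Length contraction: L = L₀/γ = 263.8/20.6166 = 12.80 m

L ≈ 12.80 m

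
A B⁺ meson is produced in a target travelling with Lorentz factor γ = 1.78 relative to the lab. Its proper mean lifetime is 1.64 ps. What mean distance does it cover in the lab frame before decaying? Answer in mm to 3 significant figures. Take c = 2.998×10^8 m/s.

β = √(1 − 1/γ²) = √(1 − 1/1.78²) = 0.82727
Dilated lifetime: Δt = γτ₀ = 1.78 × 1.64 ps = 2.9192 ps
d = vΔt = 0.82727c × 2.9192 ps = 2.4802×10^8 m/s × 2.9192×10^-12 s = 0.724 mm

d ≈ 0.724 mm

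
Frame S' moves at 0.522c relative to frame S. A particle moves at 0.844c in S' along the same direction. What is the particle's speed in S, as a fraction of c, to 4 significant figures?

u ≈ 0.9482c

Relativistic velocity addition: u = (u' + v)/(1 + u'v/c²)
= (0.844 + 0.522)/(1 + 0.844×0.522) = 1.366/1.44057 = 0.9482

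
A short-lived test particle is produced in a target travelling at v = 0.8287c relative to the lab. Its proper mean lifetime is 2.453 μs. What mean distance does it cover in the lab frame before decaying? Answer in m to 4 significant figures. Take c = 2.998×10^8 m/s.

γ = 1/√(1 − 0.8287²) = 1.78669
Dilated lifetime: Δt = γτ₀ = 1.78669 × 2.453 μs = 4.38276 μs
d = vΔt = 0.8287c × 4.38276 μs = 2.48444×10^8 m/s × 4.38276×10^-6 s = 1089 m

d ≈ 1089 m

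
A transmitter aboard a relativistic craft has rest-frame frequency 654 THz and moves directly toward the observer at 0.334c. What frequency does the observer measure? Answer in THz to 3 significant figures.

Relativistic Doppler: f_obs = f_src √((1+β)/(1−β))
= 654 × √(1.3340/0.66600) = 654 × 1.4153 = 926 THz

f_obs ≈ 926 THz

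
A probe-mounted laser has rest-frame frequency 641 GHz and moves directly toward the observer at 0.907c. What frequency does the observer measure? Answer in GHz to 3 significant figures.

Relativistic Doppler: f_obs = f_src √((1+β)/(1−β))
= 641 × √(1.9070/0.093000) = 641 × 4.5283 = 2900 GHz

f_obs ≈ 2900 GHz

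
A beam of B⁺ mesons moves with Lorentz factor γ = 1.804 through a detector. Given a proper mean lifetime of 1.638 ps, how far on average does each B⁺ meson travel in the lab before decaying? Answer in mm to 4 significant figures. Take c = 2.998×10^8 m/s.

β = √(1 − 1/γ²) = √(1 − 1/1.804²) = 0.832301
Dilated lifetime: Δt = γτ₀ = 1.804 × 1.638 ps = 2.95495 ps
d = vΔt = 0.832301c × 2.95495 ps = 2.49524×10^8 m/s × 2.95495×10^-12 s = 0.7373 mm

d ≈ 0.7373 mm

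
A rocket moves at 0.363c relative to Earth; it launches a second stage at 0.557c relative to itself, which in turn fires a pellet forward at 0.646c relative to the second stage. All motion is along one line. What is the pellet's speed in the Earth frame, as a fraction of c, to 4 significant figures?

Compose boost 2: (0.557 + 0.363)/(1 + 0.557×0.363) = 0.9200/1.20219 = 0.765269
Compose boost 3: (0.646 + 0.765269)/(1 + 0.646×0.765269) = 1.41127/1.49436 = 0.9444

u ≈ 0.9444c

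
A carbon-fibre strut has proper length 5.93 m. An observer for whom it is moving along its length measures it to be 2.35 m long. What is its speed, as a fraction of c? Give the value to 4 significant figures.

γ = L₀/L = 5.93/2.35 = 2.52340
β = √(1 − 1/γ²) = 0.9181

β ≈ 0.9181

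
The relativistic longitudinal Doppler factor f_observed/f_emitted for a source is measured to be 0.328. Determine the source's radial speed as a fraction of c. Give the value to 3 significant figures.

f_obs/f_src = √((1−β)/(1+β)) = 0.328  ⇒  (1−β)/(1+β) = 0.10758
β = |1 − D²|/(1 + D²) = |1 − 0.10758|/(1 + 0.10758) = 0.806

β ≈ 0.806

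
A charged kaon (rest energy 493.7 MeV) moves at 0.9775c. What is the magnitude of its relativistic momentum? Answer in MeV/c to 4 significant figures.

γ = 1/√(1 − 0.9775²) = 4.74079
p = γβm₀c = 4.74079 × 0.9775 × 493.7 MeV/c = 2288 MeV/c

p ≈ 2288 MeV/c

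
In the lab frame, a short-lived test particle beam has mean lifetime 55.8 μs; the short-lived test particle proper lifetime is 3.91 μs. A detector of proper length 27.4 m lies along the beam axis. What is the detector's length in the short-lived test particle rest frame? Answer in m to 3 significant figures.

L ≈ 1.92 m

Time dilation ⇒ γ = Δt/τ₀ = 55.8/3.91 = 14.271
Length contraction: L = L₀/γ = 27.4/14.271 = 1.92 m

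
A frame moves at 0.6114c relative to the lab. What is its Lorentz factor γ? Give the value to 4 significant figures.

γ = 1/√(1 − β²) = 1/√(1 − 0.6114²) = 1/√(0.626190) = 1.264

γ ≈ 1.264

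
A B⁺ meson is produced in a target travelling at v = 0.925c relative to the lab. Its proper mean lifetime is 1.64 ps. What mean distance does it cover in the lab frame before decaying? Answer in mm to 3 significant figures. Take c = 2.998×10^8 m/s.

γ = 1/√(1 − 0.925²) = 2.6318
Dilated lifetime: Δt = γτ₀ = 2.6318 × 1.64 ps = 4.3162 ps
d = vΔt = 0.925c × 4.3162 ps = 2.7732×10^8 m/s × 4.3162×10^-12 s = 1.20 mm

d ≈ 1.20 mm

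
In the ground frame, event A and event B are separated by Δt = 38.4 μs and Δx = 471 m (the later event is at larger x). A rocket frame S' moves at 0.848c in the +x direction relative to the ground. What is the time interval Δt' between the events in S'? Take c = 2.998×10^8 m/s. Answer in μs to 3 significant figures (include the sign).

γ = 1/√(1 − 0.848²) = 1.8868
Δt' = γ(Δt − vΔx/c²) = 1.8868 × (38.4 μs − 0.848×471 m / (2.998×10^8 m/s))
= 1.8868 × (37.068 μs) = 69.9 μs

Δt' ≈ 69.9 μs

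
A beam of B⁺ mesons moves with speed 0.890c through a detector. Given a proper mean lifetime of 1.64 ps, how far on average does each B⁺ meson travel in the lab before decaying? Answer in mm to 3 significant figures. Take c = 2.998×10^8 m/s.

d ≈ 0.960 mm

γ = 1/√(1 − 0.890²) = 2.1932
Dilated lifetime: Δt = γτ₀ = 2.1932 × 1.64 ps = 3.5968 ps
d = vΔt = 0.890c × 3.5968 ps = 2.6682×10^8 m/s × 3.5968×10^-12 s = 0.960 mm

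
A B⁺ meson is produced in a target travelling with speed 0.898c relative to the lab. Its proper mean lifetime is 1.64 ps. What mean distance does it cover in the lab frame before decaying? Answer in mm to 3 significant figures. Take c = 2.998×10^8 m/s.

d ≈ 1.00 mm

γ = 1/√(1 − 0.898²) = 2.2728
Dilated lifetime: Δt = γτ₀ = 2.2728 × 1.64 ps = 3.7273 ps
d = vΔt = 0.898c × 3.7273 ps = 2.6922×10^8 m/s × 3.7273×10^-12 s = 1.00 mm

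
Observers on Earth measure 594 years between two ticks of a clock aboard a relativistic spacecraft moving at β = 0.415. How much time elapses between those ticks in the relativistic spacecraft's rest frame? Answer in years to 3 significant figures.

τ₀ ≈ 540 years

γ = 1/√(1 − 0.415²) = 1.0991
Proper time: τ₀ = Δt/γ = 594/1.0991 = 540 years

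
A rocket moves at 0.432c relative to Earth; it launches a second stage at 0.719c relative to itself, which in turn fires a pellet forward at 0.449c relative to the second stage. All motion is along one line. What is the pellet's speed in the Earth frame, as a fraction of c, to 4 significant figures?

u ≈ 0.9519c

Compose boost 2: (0.719 + 0.432)/(1 + 0.719×0.432) = 1.151/1.31061 = 0.878218
Compose boost 3: (0.449 + 0.878218)/(1 + 0.449×0.878218) = 1.32722/1.39432 = 0.9519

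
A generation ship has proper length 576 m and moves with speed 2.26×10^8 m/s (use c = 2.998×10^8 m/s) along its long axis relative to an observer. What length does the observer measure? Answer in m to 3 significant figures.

L ≈ 378 m

β = v/c = 2.26×10^8 / 2.998×10^8 = 0.75384
γ = 1/√(1 − 0.75384²) = 1.5219
Length contraction: L = L₀/γ = 576/1.5219 = 378 m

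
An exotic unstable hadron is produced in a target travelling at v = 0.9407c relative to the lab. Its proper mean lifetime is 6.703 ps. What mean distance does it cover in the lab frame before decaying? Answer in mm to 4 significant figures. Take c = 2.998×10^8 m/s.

γ = 1/√(1 − 0.9407²) = 2.94777
Dilated lifetime: Δt = γτ₀ = 2.94777 × 6.703 ps = 19.7589 ps
d = vΔt = 0.9407c × 19.7589 ps = 2.82022×10^8 m/s × 1.97589×10^-11 s = 5.572 mm

d ≈ 5.572 mm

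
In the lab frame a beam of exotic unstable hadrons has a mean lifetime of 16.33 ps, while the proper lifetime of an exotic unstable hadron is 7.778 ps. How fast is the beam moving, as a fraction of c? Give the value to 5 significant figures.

β ≈ 0.87928

γ = Δt/τ₀ = 16.33/7.778 = 2.099511
β = √(1 − 1/γ²) = √(1 − 1/2.099511²) = 0.87928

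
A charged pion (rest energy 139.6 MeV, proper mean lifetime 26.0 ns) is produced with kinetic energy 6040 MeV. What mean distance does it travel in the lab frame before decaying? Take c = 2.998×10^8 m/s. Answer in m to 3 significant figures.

γ = 1 + K/(m₀c²) = 1 + 6040/139.6 = 44.266
β = √(1 − 1/γ²) = 0.99974
Dilated lifetime: γτ₀ = 44.266 × 26.0 ns = 1150.9 ns
d = βc·γτ₀ = 0.99974 × (2.998×10^8 m/s) × 1.1509×10^-6 s = 345 m

d ≈ 345 m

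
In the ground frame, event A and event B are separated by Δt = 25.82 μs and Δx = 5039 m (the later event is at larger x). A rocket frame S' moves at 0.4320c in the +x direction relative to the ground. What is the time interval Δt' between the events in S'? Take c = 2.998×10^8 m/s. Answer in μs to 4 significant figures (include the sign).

Δt' ≈ 20.58 μs

γ = 1/√(1 − 0.4320²) = 1.10880
Δt' = γ(Δt − vΔx/c²) = 1.10880 × (25.82 μs − 0.4320×5039 m / (2.998×10^8 m/s))
= 1.10880 × (18.5590 μs) = 20.58 μs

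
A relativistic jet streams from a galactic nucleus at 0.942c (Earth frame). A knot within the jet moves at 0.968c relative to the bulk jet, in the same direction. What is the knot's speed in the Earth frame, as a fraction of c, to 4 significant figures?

u ≈ 0.9990c

Relativistic velocity addition: u = (u' + v)/(1 + u'v/c²)
= (0.968 + 0.942)/(1 + 0.968×0.942) = 1.910/1.91186 = 0.9990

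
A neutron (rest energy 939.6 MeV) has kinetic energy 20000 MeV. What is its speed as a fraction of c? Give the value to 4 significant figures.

γ = 1 + K/(m₀c²) = 1 + 20000/939.6 = 22.2857
β = √(1 − 1/γ²) = 0.9990

β ≈ 0.9990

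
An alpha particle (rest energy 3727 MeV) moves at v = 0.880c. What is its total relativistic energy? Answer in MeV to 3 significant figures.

E ≈ 7850 MeV

γ = 1/√(1 − 0.880²) = 2.1054
E = γm₀c² = 2.1054 × 3727 MeV = 7850 MeV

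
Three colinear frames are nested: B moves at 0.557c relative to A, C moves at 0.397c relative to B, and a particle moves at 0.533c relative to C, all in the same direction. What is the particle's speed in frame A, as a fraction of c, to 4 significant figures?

u ≈ 0.9279c

Compose boost 2: (0.397 + 0.557)/(1 + 0.397×0.557) = 0.9540/1.22113 = 0.781244
Compose boost 3: (0.533 + 0.781244)/(1 + 0.533×0.781244) = 1.31424/1.41640 = 0.9279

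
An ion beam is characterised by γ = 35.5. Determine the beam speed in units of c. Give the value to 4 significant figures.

β ≈ 0.9996

β = √(1 − 1/γ²) = √(1 − 1/35.5²) = √(0.999207) = 0.9996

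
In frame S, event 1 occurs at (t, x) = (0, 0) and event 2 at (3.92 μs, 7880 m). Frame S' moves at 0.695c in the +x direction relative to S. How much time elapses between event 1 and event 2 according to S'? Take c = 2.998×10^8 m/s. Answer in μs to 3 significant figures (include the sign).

Δt' ≈ -20.0 μs

γ = 1/√(1 − 0.695²) = 1.3908
Δt' = γ(Δt − vΔx/c²) = 1.3908 × (3.92 μs − 0.695×7880 m / (2.998×10^8 m/s))
= 1.3908 × (-14.348 μs) = -20.0 μs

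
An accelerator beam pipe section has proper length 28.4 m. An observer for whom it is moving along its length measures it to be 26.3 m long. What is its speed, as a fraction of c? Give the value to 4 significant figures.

γ = L₀/L = 28.4/26.3 = 1.07985
β = √(1 − 1/γ²) = 0.3774

β ≈ 0.3774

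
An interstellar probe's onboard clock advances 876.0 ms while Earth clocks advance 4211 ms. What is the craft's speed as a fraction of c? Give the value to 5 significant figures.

β ≈ 0.97812

γ = Δt/τ₀ = 4211/876.0 = 4.807078
β = √(1 − 1/γ²) = √(1 − 1/4.807078²) = 0.97812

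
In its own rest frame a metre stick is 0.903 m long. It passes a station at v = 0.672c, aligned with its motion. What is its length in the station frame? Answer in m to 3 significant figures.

γ = 1/√(1 − 0.672²) = 1.3503
Length contraction: L = L₀/γ = 0.903/1.3503 = 0.669 m

L ≈ 0.669 m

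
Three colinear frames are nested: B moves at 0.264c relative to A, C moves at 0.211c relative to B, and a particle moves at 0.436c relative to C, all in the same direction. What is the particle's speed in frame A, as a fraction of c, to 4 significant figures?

u ≈ 0.7406c

Compose boost 2: (0.211 + 0.264)/(1 + 0.211×0.264) = 0.4750/1.05570 = 0.449937
Compose boost 3: (0.436 + 0.449937)/(1 + 0.436×0.449937) = 0.885937/1.19617 = 0.7406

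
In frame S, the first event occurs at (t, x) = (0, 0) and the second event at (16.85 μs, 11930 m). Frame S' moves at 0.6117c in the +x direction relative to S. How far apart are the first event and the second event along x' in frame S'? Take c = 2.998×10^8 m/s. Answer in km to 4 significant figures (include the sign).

γ = 1/√(1 − 0.6117²) = 1.26408
Δx' = γ(Δx − vΔt) = 1.26408 × (11930 m − 0.6117×(2.998×10^8 m/s)×16.85×10^-6 s)
= 1.26408 × (8839.92 m) = 11.17 km

Δx' ≈ 11.17 km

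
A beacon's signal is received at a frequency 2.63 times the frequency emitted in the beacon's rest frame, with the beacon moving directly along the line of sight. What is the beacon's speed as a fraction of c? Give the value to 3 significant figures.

β ≈ 0.747

f_obs/f_src = √((1+β)/(1−β)) = 2.63  ⇒  (1+β)/(1−β) = 6.9169
β = |1 − D²|/(1 + D²) = |1 − 6.9169|/(1 + 6.9169) = 0.747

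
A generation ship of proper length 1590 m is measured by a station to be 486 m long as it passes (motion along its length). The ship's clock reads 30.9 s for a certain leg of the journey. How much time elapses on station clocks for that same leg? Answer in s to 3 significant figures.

Δt ≈ 101 s

Length contraction ⇒ γ = L₀/L = 1590/486 = 3.2716
Time dilation: Δt = γτ₀ = 3.2716 × 30.9 s = 101 s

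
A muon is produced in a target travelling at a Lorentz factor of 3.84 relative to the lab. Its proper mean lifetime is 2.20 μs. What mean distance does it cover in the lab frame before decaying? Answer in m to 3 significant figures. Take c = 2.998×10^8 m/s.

d ≈ 2450 m

β = √(1 − 1/γ²) = √(1 − 1/3.84²) = 0.96550
Dilated lifetime: Δt = γτ₀ = 3.84 × 2.20 μs = 8.4480 μs
d = vΔt = 0.96550c × 8.4480 μs = 2.8946×10^8 m/s × 8.4480×10^-6 s = 2450 m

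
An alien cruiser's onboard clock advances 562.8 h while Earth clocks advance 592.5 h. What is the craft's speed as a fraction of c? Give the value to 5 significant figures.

γ = Δt/τ₀ = 592.5/562.8 = 1.052772
β = √(1 − 1/γ²) = √(1 − 1/1.052772²) = 0.31263

β ≈ 0.31263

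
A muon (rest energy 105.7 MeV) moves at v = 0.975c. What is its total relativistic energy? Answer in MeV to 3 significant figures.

γ = 1/√(1 − 0.975²) = 4.5004
E = γm₀c² = 4.5004 × 105.7 MeV = 476 MeV

E ≈ 476 MeV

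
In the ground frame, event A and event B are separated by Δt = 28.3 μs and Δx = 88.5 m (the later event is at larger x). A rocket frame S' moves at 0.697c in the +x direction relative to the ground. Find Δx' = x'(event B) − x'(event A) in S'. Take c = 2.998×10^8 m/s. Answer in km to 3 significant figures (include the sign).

γ = 1/√(1 − 0.697²) = 1.3946
Δx' = γ(Δx − vΔt) = 1.3946 × (88.5 m − 0.697×(2.998×10^8 m/s)×28.3×10^-6 s)
= 1.3946 × (-5825.1 m) = -8.12 km

Δx' ≈ -8.12 km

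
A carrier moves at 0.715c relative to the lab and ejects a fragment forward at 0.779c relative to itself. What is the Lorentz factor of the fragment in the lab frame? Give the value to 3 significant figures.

γ ≈ 3.55

u_lab = (0.779 + 0.715)/(1 + 0.779×0.715) = 1.494/1.55699 = 0.959547
γ = 1/√(1 − 0.959547²) = 3.55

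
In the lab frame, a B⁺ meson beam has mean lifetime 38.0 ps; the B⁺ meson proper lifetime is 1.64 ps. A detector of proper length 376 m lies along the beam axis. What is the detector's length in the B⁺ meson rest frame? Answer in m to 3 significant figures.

L ≈ 16.2 m

Time dilation ⇒ γ = Δt/τ₀ = 38.0/1.64 = 23.171
Length contraction: L = L₀/γ = 376/23.171 = 16.2 m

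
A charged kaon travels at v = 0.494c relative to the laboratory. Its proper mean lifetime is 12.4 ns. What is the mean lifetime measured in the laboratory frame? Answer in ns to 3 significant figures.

Δt ≈ 14.3 ns

γ = 1/√(1 − 0.494²) = 1.1501
Time dilation: Δt = γτ₀ = 1.1501 × 12.4 ns = 14.3 ns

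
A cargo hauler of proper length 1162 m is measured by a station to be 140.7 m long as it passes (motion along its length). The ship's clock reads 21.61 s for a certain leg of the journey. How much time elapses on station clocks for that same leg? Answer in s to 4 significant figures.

Length contraction ⇒ γ = L₀/L = 1162/140.7 = 8.25871
Time dilation: Δt = γτ₀ = 8.25871 × 21.61 s = 178.5 s

Δt ≈ 178.5 s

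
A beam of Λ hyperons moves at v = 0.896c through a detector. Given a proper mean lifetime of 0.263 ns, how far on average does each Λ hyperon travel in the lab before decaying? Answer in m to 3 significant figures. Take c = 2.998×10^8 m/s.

d ≈ 0.159 m

γ = 1/√(1 − 0.896²) = 2.2520
Dilated lifetime: Δt = γτ₀ = 2.2520 × 0.263 ns = 0.59227 ns
d = vΔt = 0.896c × 0.59227 ns = 2.6862×10^8 m/s × 5.9227×10^-10 s = 0.159 m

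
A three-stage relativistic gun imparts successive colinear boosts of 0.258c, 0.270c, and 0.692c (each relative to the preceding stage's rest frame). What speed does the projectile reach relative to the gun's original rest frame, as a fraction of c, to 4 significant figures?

u ≈ 0.8837c

Compose boost 2: (0.270 + 0.258)/(1 + 0.270×0.258) = 0.5280/1.06966 = 0.493615
Compose boost 3: (0.692 + 0.493615)/(1 + 0.692×0.493615) = 1.18561/1.34158 = 0.8837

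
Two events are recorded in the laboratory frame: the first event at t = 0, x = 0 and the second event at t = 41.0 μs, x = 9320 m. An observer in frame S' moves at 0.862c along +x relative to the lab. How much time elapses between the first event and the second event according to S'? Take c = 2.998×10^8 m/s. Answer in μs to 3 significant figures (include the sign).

Δt' ≈ 28.0 μs

γ = 1/√(1 − 0.862²) = 1.9727
Δt' = γ(Δt − vΔx/c²) = 1.9727 × (41.0 μs − 0.862×9320 m / (2.998×10^8 m/s))
= 1.9727 × (14.203 μs) = 28.0 μs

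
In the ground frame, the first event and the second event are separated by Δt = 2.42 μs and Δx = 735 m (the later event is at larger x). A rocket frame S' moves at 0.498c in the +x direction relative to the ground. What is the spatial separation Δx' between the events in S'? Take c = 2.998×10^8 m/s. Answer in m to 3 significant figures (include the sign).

Δx' ≈ 431 m

γ = 1/√(1 − 0.498²) = 1.1532
Δx' = γ(Δx − vΔt) = 1.1532 × (735 m − 0.498×(2.998×10^8 m/s)×2.42×10^-6 s)
= 1.1532 × (373.69 m) = 431 m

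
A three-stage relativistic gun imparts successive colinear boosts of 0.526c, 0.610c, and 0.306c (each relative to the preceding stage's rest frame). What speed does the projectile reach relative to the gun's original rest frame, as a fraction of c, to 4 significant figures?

Compose boost 2: (0.610 + 0.526)/(1 + 0.610×0.526) = 1.136/1.32086 = 0.860046
Compose boost 3: (0.306 + 0.860046)/(1 + 0.306×0.860046) = 1.16605/1.26317 = 0.9231

u ≈ 0.9231c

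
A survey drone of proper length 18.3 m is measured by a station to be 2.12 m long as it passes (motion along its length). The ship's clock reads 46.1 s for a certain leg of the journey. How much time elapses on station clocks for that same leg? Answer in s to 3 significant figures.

Δt ≈ 398 s

Length contraction ⇒ γ = L₀/L = 18.3/2.12 = 8.6321
Time dilation: Δt = γτ₀ = 8.6321 × 46.1 s = 398 s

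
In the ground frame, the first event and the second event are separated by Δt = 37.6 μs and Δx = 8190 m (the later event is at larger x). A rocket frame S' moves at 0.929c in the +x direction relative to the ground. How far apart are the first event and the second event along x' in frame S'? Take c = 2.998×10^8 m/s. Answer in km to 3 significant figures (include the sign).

Δx' ≈ -6.17 km

γ = 1/√(1 − 0.929²) = 2.7021
Δx' = γ(Δx − vΔt) = 2.7021 × (8190 m − 0.929×(2.998×10^8 m/s)×37.6×10^-6 s)
= 2.7021 × (-2282.1 m) = -6.17 km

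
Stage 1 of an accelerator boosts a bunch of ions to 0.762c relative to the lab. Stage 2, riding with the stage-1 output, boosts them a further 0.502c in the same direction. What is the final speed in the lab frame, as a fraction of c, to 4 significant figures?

u ≈ 0.9143c

Compose boost 2: (0.502 + 0.762)/(1 + 0.502×0.762) = 1.264/1.38252 = 0.9143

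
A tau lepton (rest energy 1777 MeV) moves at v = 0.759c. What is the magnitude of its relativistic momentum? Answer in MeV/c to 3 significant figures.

γ = 1/√(1 − 0.759²) = 1.5359
p = γβm₀c = 1.5359 × 0.759 × 1777 MeV/c = 2070 MeV/c

p ≈ 2070 MeV/c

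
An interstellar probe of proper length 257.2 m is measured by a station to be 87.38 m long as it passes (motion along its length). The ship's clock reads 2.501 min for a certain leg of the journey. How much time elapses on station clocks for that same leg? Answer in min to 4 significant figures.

Δt ≈ 7.362 min

Length contraction ⇒ γ = L₀/L = 257.2/87.38 = 2.94347
Time dilation: Δt = γτ₀ = 2.94347 × 2.501 min = 7.362 min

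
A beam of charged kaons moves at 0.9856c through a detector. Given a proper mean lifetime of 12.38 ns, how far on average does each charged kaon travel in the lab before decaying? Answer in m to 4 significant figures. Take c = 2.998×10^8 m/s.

d ≈ 21.63 m

γ = 1/√(1 − 0.9856²) = 5.91388
Dilated lifetime: Δt = γτ₀ = 5.91388 × 12.38 ns = 73.2139 ns
d = vΔt = 0.9856c × 73.2139 ns = 2.95483×10^8 m/s × 7.32139×10^-8 s = 21.63 m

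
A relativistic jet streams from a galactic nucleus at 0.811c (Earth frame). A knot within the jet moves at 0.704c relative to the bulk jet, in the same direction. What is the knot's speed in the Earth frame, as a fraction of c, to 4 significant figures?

u ≈ 0.9644c

Relativistic velocity addition: u = (u' + v)/(1 + u'v/c²)
= (0.704 + 0.811)/(1 + 0.704×0.811) = 1.515/1.57094 = 0.9644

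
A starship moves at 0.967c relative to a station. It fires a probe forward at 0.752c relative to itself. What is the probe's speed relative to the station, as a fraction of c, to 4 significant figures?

u ≈ 0.9953c

Relativistic velocity addition: u = (u' + v)/(1 + u'v/c²)
= (0.752 + 0.967)/(1 + 0.752×0.967) = 1.719/1.72718 = 0.9953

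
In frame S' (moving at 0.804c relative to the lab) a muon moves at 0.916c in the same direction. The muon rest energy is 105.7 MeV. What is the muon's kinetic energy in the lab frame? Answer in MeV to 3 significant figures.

K ≈ 664 MeV

u_lab = (0.916 + 0.804)/(1 + 0.916×0.804) = 0.990519
γ = 1/√(1 − 0.990519²) = 7.2792
K = (γ − 1)m₀c² = (7.2792 − 1) × 105.7 = 6.2792 × 105.7 = 664 MeV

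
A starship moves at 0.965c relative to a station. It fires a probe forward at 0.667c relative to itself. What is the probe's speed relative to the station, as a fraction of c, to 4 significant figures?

u ≈ 0.9929c

Relativistic velocity addition: u = (u' + v)/(1 + u'v/c²)
= (0.667 + 0.965)/(1 + 0.667×0.965) = 1.632/1.64365 = 0.9929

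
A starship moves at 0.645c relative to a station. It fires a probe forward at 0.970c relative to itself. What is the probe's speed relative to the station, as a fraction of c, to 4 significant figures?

u ≈ 0.9934c

Relativistic velocity addition: u = (u' + v)/(1 + u'v/c²)
= (0.970 + 0.645)/(1 + 0.970×0.645) = 1.615/1.62565 = 0.9934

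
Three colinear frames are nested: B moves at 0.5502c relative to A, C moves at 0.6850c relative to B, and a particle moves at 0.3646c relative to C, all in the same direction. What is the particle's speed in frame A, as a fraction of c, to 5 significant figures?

u ≈ 0.95073c

Compose boost 2: (0.6850 + 0.5502)/(1 + 0.6850×0.5502) = 1.2352/1.376887 = 0.8970961
Compose boost 3: (0.3646 + 0.8970961)/(1 + 0.3646×0.8970961) = 1.261696/1.327081 = 0.95073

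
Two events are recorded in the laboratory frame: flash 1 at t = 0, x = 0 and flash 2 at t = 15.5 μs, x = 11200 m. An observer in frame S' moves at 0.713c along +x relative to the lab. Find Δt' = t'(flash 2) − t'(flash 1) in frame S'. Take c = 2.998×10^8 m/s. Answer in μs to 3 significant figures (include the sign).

γ = 1/√(1 − 0.713²) = 1.4262
Δt' = γ(Δt − vΔx/c²) = 1.4262 × (15.5 μs − 0.713×11200 m / (2.998×10^8 m/s))
= 1.4262 × (-11.136 μs) = -15.9 μs

Δt' ≈ -15.9 μs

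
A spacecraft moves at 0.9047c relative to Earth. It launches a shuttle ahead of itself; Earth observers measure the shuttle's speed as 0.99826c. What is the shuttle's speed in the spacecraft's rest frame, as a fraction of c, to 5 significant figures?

Inverse velocity addition: u' = (u − v)/(1 − uv/c²)
= (0.99826 − 0.9047)/(1 − 0.99826×0.9047) = 0.093560/0.09687418 = 0.96579

u' ≈ 0.96579c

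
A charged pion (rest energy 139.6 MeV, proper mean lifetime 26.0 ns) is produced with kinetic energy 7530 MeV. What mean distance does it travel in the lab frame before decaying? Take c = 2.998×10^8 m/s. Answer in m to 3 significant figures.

d ≈ 428 m

γ = 1 + K/(m₀c²) = 1 + 7530/139.6 = 54.940
β = √(1 − 1/γ²) = 0.99983
Dilated lifetime: γτ₀ = 54.940 × 26.0 ns = 1428.4 ns
d = βc·γτ₀ = 0.99983 × (2.998×10^8 m/s) × 1.4284×10^-6 s = 428 m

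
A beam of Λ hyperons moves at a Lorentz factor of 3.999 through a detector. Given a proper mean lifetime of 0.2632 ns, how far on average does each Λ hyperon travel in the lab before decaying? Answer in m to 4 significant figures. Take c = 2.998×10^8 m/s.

d ≈ 0.3055 m

β = √(1 − 1/γ²) = √(1 − 1/3.999²) = 0.968230
Dilated lifetime: Δt = γτ₀ = 3.999 × 0.2632 ns = 1.05254 ns
d = vΔt = 0.968230c × 1.05254 ns = 2.90275×10^8 m/s × 1.05254×10^-9 s = 0.3055 m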